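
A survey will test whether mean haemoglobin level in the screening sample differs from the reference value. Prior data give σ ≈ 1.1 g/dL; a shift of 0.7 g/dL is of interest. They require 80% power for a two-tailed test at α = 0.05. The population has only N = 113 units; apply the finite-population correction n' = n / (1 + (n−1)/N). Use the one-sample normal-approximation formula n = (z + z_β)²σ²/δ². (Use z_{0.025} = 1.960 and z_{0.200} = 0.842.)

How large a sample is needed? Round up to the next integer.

n = 17

n = (z_{α/2} + z_β)² · σ² / δ²
  = (1.960 + 0.842)² · 1.1² / 0.7²
  = 7.8512 · 1.21 / 0.49
  = 19.39
Finite-population correction (N = 113): 19.39 / (1 + (19.39 − 1)/113) = 16.67.
Round up → n = 17.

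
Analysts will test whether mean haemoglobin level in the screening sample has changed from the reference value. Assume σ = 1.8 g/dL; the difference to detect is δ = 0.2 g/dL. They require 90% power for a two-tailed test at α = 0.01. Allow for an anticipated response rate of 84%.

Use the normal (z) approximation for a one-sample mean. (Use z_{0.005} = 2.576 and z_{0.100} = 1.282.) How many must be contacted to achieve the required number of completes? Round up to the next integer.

n = (z_{α/2} + z_β)² · σ² / δ²
  = (2.576 + 1.282)² · 1.8² / 0.2²
  = 14.8842 · 3.24 / 0.04
  = 1205.62
Adjust for 84% response: 1205.62 / 0.84 = 1435.26.
Round up → n = 1436.

n = 1436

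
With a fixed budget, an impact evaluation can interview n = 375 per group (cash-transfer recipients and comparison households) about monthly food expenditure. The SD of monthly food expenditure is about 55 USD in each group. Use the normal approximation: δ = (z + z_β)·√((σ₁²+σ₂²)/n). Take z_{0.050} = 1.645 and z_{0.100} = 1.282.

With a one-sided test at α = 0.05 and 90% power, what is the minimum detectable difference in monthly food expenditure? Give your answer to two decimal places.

δ = (z_α + z_β) · √((σ₁²+σ₂²)/n)
  = (1.645 + 1.282) · √(6050/375)
  = 2.927 · √16.1333
  = 2.927 · 4.0166
  = 11.7567

Minimum detectable difference ≈ 11.76 USD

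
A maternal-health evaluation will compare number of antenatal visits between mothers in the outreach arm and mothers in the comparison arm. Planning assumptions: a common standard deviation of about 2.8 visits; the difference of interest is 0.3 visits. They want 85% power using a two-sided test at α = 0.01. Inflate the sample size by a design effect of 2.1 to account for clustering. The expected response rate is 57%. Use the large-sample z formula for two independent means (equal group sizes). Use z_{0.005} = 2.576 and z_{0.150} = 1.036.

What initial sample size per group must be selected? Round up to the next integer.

n = 8375 per group

n = (z_{α/2} + z_β)² · (σ₁² + σ₂²) / δ²
  = (2.576 + 1.036)² · (2·2.8² = 15.68) / 0.3²
  = 13.0465 · 15.68 / 0.09
  = 2273.00
Design effect: 2.1 × 2273.00 = 4773.30.
Adjust for 57% response: 4773.30 / 0.57 = 8374.20.
Round up → n = 8375 per group.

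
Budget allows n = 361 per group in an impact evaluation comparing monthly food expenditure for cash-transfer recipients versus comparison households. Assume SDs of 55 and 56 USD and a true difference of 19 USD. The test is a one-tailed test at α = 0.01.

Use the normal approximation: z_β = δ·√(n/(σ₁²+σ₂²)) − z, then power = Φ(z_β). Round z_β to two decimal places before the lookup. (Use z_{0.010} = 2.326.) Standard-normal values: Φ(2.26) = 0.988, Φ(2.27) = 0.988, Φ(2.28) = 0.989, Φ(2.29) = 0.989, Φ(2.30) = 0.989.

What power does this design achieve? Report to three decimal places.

z_β = δ·√(n/(σ₁²+σ₂²)) − z_α
    = 19 · √(361/6161) − 2.326
    = 19 · 0.24206 − 2.326
    = 4.5992 − 2.326 = 2.2732 → 2.27
Power = Φ(2.27) = 0.988.

Power ≈ 0.988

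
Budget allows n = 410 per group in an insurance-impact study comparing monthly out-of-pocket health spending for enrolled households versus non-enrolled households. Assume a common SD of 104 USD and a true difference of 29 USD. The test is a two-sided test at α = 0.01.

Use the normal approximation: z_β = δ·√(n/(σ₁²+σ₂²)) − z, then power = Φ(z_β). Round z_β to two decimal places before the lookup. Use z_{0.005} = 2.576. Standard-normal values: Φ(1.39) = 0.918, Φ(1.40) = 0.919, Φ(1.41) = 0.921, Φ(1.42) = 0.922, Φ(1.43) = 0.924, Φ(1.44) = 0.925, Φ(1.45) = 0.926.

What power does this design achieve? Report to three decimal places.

z_β = δ·√(n/(σ₁²+σ₂²)) − z_{α/2}
    = 29 · √(410/21632) − 2.576
    = 29 · 0.13767 − 2.576
    = 3.9925 − 2.576 = 1.4165 → 1.42
Power = Φ(1.42) = 0.922.

Power ≈ 0.922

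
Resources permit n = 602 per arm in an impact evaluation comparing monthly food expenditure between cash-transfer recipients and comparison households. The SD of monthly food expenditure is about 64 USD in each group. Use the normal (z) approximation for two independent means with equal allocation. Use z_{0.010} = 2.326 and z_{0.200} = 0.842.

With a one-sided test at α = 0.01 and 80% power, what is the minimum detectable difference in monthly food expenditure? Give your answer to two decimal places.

δ = (z_α + z_β) · √((σ₁²+σ₂²)/n)
  = (2.326 + 0.842) · √(8192/602)
  = 3.168 · √13.608
  = 3.168 · 3.6889
  = 11.6864

Minimum detectable difference ≈ 11.69 USD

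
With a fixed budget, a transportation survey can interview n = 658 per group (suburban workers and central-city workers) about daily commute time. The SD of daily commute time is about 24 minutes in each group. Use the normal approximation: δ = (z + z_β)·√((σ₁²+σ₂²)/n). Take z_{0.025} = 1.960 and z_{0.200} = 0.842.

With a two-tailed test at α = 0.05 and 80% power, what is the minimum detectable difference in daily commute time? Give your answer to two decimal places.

Minimum detectable difference ≈ 3.71 minutes

δ = (z_{α/2} + z_β) · √((σ₁²+σ₂²)/n)
  = (1.960 + 0.842) · √(1152/658)
  = 2.802 · √1.7508
  = 2.802 · 1.3232
  = 3.7075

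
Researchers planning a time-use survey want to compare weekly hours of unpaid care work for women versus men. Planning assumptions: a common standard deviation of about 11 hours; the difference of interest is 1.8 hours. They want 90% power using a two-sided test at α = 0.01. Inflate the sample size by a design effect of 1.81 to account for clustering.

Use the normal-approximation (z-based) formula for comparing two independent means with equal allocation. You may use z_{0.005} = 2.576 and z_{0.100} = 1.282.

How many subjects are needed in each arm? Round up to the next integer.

n = (z_{α/2} + z_β)² · (σ₁² + σ₂²) / δ²
  = (2.576 + 1.282)² · (2·11² = 242) / 1.8²
  = 14.8842 · 242 / 3.24
  = 1111.72
Design effect: 1.81 × 1111.72 = 2012.21.
Round up → n = 2013 per group.

n = 2013 per group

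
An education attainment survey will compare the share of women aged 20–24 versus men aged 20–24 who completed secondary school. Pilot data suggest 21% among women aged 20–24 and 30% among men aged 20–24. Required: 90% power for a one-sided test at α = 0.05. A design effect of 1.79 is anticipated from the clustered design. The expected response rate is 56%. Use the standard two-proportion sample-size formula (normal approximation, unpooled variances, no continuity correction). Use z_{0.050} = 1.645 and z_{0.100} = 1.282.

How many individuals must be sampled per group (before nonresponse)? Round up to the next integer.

n = (z_α + z_β)² · [p₁(1−p₁) + p₂(1−p₂)] / (p₁ − p₂)²
  = (1.645 + 1.282)² · (0.21·0.79 + 0.30·0.70) / (-0.09)²
  = (2.927)² · (0.1659 + 0.2100) / 0.0081
  = 8.5673 · 0.3759 / 0.0081
  = 397.59
Design effect: 1.79 × 397.59 = 711.68.
Adjust for 56% response: 711.68 / 0.56 = 1270.86.
Round up → n = 1271 per group.

n = 1271 per group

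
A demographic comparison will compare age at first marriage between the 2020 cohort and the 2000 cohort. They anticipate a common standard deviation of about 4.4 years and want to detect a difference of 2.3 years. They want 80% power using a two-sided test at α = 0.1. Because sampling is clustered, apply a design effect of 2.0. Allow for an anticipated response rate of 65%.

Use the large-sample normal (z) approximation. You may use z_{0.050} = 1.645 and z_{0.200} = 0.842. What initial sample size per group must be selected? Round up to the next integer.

n = (z_{α/2} + z_β)² · (σ₁² + σ₂²) / δ²
  = (1.645 + 0.842)² · (2·4.4² = 38.72) / 2.3²
  = 6.1852 · 38.72 / 5.29
  = 45.27
Design effect: 2.0 × 45.27 = 90.54.
Adjust for 65% response: 90.54 / 0.65 = 139.30.
Round up → n = 140 per group.

n = 140 per group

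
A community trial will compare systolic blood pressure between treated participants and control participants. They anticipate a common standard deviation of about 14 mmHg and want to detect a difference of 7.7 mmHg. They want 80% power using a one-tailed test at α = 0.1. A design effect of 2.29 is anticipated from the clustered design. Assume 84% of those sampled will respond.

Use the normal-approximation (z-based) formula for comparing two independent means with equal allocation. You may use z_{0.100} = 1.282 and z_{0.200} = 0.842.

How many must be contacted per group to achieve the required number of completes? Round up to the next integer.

n = 82 per group

n = (z_α + z_β)² · (σ₁² + σ₂²) / δ²
  = (1.282 + 0.842)² · (2·14² = 392) / 7.7²
  = 4.5114 · 392 / 59.29
  = 29.83
Design effect: 2.29 × 29.83 = 68.30.
Adjust for 84% response: 68.30 / 0.84 = 81.31.
Round up → n = 82 per group.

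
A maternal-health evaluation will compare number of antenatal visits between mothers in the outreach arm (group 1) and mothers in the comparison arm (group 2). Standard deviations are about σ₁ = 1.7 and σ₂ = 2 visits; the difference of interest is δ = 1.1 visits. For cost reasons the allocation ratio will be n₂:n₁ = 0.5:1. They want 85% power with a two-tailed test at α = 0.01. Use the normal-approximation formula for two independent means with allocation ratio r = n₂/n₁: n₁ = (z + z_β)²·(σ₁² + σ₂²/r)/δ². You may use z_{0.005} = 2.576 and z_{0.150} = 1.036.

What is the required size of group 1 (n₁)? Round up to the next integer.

n₁ = 118

n₁ = (z_{α/2} + z_β)² · (σ₁² + σ₂²/r) / δ²
   = (2.576 + 1.036)² · (1.7² + 2²/0.5) / 1.1²
   = 13.0465 · (2.89 + 8) / 1.21
   = 13.0465 · 10.89 / 1.21
   = 117.42
Round up → n₁ = 118; n₂ = r·n₁ = 0.5 × 118 = 59.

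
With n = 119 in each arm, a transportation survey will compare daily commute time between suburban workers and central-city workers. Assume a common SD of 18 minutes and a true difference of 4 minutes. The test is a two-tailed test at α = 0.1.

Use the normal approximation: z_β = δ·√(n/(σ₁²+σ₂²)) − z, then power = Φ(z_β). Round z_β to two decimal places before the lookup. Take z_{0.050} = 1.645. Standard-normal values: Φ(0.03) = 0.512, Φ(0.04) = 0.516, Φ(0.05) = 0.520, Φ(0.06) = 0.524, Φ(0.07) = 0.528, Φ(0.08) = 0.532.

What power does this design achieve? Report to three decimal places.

z_β = δ·√(n/(σ₁²+σ₂²)) − z_{α/2}
    = 4 · √(119/648) − 1.645
    = 4 · 0.42853 − 1.645
    = 1.7141 − 1.645 = 0.0691 → 0.07
Power = Φ(0.07) = 0.528.

Power ≈ 0.528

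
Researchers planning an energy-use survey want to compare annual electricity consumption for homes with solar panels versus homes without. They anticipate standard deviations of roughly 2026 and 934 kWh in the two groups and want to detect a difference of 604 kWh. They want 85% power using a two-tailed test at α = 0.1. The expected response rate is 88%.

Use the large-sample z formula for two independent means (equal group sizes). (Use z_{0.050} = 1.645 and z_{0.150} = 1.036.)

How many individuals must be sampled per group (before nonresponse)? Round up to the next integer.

n = 112 per group

n = (z_{α/2} + z_β)² · (σ₁² + σ₂²) / δ²
  = (1.645 + 1.036)² · (2026² + 934² = 4977032) / 604²
  = 7.1878 · 4977032 / 364816
  = 98.06
Adjust for 88% response: 98.06 / 0.88 = 111.43.
Round up → n = 112 per group.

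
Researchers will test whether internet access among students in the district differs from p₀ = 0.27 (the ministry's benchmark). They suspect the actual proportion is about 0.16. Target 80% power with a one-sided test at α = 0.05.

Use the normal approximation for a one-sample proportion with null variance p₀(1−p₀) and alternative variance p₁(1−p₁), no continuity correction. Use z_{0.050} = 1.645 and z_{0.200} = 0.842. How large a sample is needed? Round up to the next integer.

n = [z_α·√(p₀q₀) + z_β·√(p₁q₁)]² / (p₁ − p₀)²
  = [1.645·√(0.27·0.73) + 0.842·√(0.16·0.84)]² / (-0.11)²
  = [1.645·0.4440 + 0.842·0.3666]² / 0.0121
  = [1.0390]² / 0.0121
  = 89.22
Round up → n = 90.

n = 90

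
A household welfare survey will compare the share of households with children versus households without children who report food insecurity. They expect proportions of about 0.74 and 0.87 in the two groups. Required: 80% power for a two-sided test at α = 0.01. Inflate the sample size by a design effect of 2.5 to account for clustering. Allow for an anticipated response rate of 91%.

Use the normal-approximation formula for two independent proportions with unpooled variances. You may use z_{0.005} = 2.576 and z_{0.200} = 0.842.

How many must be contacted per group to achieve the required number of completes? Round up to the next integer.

n = 581 per group

n = (z_{α/2} + z_β)² · [p₁(1−p₁) + p₂(1−p₂)] / (p₁ − p₂)²
  = (2.576 + 0.842)² · (0.74·0.26 + 0.87·0.13) / (-0.13)²
  = (3.418)² · (0.1924 + 0.1131) / 0.0169
  = 11.6827 · 0.3055 / 0.0169
  = 211.19
Design effect: 2.5 × 211.19 = 527.97.
Adjust for 91% response: 527.97 / 0.91 = 580.19.
Round up → n = 581 per group.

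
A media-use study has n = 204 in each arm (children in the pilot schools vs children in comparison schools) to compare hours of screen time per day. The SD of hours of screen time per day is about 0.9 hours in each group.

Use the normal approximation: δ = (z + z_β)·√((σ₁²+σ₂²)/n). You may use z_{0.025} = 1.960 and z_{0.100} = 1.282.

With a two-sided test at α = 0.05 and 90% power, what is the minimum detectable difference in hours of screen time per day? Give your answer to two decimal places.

Minimum detectable difference ≈ 0.29 hours

δ = (z_{α/2} + z_β) · √((σ₁²+σ₂²)/n)
  = (1.960 + 1.282) · √(1.62/204)
  = 3.242 · √0.00794
  = 3.242 · 0.0891
  = 0.2889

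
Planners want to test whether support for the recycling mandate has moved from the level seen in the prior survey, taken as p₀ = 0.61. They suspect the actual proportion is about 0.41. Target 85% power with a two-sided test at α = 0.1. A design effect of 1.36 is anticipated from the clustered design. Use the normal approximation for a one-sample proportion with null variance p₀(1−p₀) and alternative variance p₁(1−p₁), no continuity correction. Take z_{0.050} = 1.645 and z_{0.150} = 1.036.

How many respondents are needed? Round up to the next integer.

n = [z_{α/2}·√(p₀q₀) + z_β·√(p₁q₁)]² / (p₁ − p₀)²
  = [1.645·√(0.61·0.39) + 1.036·√(0.41·0.59)]² / (-0.20)²
  = [1.645·0.4877 + 1.036·0.4918]² / 0.0400
  = [1.3119]² / 0.0400
  = 43.03
Design effect: 1.36 × 43.03 = 58.52.
Round up → n = 59.

n = 59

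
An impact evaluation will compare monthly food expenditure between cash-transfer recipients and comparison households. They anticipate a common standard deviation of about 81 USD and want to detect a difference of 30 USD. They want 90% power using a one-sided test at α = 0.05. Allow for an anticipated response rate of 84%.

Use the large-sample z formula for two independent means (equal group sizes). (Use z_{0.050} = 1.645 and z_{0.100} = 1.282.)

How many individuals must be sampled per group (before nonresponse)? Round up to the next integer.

n = (z_α + z_β)² · (σ₁² + σ₂²) / δ²
  = (1.645 + 1.282)² · (2·81² = 13122) / 30²
  = 8.5673 · 13122 / 900
  = 124.91
Adjust for 84% response: 124.91 / 0.84 = 148.70.
Round up → n = 149 per group.

n = 149 per group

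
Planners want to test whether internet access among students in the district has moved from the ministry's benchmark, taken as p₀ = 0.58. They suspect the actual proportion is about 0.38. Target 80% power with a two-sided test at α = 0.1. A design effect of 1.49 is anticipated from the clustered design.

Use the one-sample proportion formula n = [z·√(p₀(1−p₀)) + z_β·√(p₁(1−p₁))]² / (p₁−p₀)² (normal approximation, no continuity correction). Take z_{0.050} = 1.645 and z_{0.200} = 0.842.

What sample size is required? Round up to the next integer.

n = [z_{α/2}·√(p₀q₀) + z_β·√(p₁q₁)]² / (p₁ − p₀)²
  = [1.645·√(0.58·0.42) + 0.842·√(0.38·0.62)]² / (-0.20)²
  = [1.645·0.4936 + 0.842·0.4854]² / 0.0400
  = [1.2206]² / 0.0400
  = 37.25
Design effect: 1.49 × 37.25 = 55.50.
Round up → n = 56.

n = 56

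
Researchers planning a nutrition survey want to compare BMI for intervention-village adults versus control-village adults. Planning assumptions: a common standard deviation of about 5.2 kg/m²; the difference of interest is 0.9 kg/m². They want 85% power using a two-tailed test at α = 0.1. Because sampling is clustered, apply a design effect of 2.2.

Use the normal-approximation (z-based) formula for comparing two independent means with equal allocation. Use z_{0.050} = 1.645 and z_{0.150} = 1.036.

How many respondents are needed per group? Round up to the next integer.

n = 1056 per group

n = (z_{α/2} + z_β)² · (σ₁² + σ₂²) / δ²
  = (1.645 + 1.036)² · (2·5.2² = 54.08) / 0.9²
  = 7.1878 · 54.08 / 0.81
  = 479.89
Design effect: 2.2 × 479.89 = 1055.77.
Round up → n = 1056 per group.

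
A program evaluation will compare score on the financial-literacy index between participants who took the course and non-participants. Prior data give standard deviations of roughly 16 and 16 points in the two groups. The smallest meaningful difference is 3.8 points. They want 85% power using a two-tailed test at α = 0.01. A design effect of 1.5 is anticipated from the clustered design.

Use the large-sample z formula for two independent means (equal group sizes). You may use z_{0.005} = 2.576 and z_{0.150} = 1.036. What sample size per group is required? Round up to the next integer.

n = 694 per group

n = (z_{α/2} + z_β)² · (σ₁² + σ₂²) / δ²
  = (2.576 + 1.036)² · (16² + 16² = 512) / 3.8²
  = 13.0465 · 512 / 14.44
  = 462.59
Design effect: 1.5 × 462.59 = 693.89.
Round up → n = 694 per group.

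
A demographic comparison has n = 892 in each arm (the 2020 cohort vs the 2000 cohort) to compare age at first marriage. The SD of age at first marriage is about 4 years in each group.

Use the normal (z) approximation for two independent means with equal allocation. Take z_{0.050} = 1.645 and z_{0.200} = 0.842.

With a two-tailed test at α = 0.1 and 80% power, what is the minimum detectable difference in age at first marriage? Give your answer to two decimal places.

Minimum detectable difference ≈ 0.47 years

δ = (z_{α/2} + z_β) · √((σ₁²+σ₂²)/n)
  = (1.645 + 0.842) · √(32/892)
  = 2.487 · √0.03587
  = 2.487 · 0.1894
  = 0.4711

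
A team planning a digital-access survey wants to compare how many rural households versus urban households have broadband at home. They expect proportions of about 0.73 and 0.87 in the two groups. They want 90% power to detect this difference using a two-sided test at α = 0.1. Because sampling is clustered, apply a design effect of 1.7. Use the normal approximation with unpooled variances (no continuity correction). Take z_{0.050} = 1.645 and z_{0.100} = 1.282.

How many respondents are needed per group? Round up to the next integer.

n = 231 per group

n = (z_{α/2} + z_β)² · [p₁(1−p₁) + p₂(1−p₂)] / (p₁ − p₂)²
  = (1.645 + 1.282)² · (0.73·0.27 + 0.87·0.13) / (-0.14)²
  = (2.927)² · (0.1971 + 0.1131) / 0.0196
  = 8.5673 · 0.3102 / 0.0196
  = 135.59
Design effect: 1.7 × 135.59 = 230.50.
Round up → n = 231 per group.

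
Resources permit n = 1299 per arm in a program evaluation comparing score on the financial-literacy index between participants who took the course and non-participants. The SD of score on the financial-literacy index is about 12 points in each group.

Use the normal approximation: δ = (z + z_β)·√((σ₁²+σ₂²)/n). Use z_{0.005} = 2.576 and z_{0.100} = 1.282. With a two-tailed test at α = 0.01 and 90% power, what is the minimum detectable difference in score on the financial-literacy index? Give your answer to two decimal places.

Minimum detectable difference ≈ 1.82 points

δ = (z_{α/2} + z_β) · √((σ₁²+σ₂²)/n)
  = (2.576 + 1.282) · √(288/1299)
  = 3.858 · √0.22171
  = 3.858 · 0.4709
  = 1.8166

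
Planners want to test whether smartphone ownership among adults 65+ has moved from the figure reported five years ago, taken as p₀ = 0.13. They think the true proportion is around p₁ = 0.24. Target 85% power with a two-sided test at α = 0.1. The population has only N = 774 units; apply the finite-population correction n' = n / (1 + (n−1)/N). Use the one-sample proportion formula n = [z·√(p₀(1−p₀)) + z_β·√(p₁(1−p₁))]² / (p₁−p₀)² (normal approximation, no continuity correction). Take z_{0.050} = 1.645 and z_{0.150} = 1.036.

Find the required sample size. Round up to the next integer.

n = 75

n = [z_{α/2}·√(p₀q₀) + z_β·√(p₁q₁)]² / (p₁ − p₀)²
  = [1.645·√(0.13·0.87) + 1.036·√(0.24·0.76)]² / (0.11)²
  = [1.645·0.3363 + 1.036·0.4271]² / 0.0121
  = [0.9957]² / 0.0121
  = 81.93
Finite-population correction (N = 774): 81.93 / (1 + (81.93 − 1)/774) = 74.18.
Round up → n = 75.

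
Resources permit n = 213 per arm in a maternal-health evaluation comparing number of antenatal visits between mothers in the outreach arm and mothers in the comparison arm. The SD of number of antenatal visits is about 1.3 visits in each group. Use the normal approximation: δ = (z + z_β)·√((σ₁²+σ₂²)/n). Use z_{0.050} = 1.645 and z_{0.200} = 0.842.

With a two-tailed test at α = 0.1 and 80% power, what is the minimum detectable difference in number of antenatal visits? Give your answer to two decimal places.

Minimum detectable difference ≈ 0.31 visits

δ = (z_{α/2} + z_β) · √((σ₁²+σ₂²)/n)
  = (1.645 + 0.842) · √(3.38/213)
  = 2.487 · √0.01587
  = 2.487 · 0.1260
  = 0.3133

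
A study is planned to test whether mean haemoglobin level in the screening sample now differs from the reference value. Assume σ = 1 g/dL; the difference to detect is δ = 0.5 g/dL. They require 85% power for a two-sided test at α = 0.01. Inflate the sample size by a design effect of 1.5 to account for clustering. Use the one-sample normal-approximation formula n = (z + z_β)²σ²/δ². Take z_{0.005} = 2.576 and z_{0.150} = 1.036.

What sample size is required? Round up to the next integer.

n = (z_{α/2} + z_β)² · σ² / δ²
  = (2.576 + 1.036)² · 1² / 0.5²
  = 13.0465 · 1 / 0.25
  = 52.19
Design effect: 1.5 × 52.19 = 78.28.
Round up → n = 79.

n = 79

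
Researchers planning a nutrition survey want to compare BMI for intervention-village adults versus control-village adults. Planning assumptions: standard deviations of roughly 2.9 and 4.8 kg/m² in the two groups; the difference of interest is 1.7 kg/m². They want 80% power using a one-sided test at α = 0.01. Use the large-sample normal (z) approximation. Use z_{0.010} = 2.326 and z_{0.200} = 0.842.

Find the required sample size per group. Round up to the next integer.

n = (z_α + z_β)² · (σ₁² + σ₂²) / δ²
  = (2.326 + 0.842)² · (2.9² + 4.8² = 31.45) / 1.7²
  = 10.0362 · 31.45 / 2.89
  = 109.22
Round up → n = 110 per group.

n = 110 per group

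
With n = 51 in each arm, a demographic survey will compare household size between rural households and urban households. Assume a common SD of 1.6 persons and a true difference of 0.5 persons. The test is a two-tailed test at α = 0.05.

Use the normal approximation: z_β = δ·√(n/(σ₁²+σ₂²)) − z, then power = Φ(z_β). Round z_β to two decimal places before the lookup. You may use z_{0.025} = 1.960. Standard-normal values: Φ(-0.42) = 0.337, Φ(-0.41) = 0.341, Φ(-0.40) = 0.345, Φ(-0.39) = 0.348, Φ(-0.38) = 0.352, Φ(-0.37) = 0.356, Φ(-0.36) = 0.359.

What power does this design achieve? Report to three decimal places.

z_β = δ·√(n/(σ₁²+σ₂²)) − z_{α/2}
    = 0.5 · √(51/5.12) − 1.960
    = 0.5 · 3.15610 − 1.960
    = 1.5780 − 1.960 = -0.3820 → -0.38
Power = Φ(-0.38) = 0.352.

Power ≈ 0.352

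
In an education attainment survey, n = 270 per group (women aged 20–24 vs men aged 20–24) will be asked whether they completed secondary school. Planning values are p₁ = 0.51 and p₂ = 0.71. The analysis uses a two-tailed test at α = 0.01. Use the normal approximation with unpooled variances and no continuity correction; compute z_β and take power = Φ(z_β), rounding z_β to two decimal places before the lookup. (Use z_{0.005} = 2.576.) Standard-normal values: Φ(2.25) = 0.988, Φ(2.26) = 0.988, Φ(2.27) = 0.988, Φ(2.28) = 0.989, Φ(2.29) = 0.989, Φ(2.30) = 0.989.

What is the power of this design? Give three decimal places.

Power ≈ 0.989

z_β = |p₁−p₂|·√(n/[p₁q₁+p₂q₂]) − z_{α/2}
    = 0.20 · √(270/0.4558) − 2.576
    = 0.20 · 24.3386 − 2.576
    = 4.8677 − 2.576 = 2.2917 → 2.29
Power = Φ(2.29) = 0.989.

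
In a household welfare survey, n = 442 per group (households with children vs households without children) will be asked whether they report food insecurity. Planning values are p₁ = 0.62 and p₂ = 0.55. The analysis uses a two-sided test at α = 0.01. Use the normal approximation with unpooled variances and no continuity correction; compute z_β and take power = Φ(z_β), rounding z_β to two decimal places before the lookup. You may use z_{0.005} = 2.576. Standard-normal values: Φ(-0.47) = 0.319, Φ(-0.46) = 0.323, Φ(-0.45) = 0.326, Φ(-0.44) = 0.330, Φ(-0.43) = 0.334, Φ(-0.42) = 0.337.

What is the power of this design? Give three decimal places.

Power ≈ 0.323

z_β = |p₁−p₂|·√(n/[p₁q₁+p₂q₂]) − z_{α/2}
    = 0.07 · √(442/0.4831) − 2.576
    = 0.07 · 30.2477 − 2.576
    = 2.1173 − 2.576 = -0.4587 → -0.46
Power = Φ(-0.46) = 0.323.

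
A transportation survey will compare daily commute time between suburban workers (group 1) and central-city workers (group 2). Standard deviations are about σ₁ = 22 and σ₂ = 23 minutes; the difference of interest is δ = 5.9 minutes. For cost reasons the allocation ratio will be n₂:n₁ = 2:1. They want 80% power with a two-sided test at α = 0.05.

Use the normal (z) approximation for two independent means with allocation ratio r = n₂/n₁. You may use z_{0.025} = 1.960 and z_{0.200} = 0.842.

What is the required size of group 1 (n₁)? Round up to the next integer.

n₁ = (z_{α/2} + z_β)² · (σ₁² + σ₂²/r) / δ²
   = (1.960 + 0.842)² · (22² + 23²/2) / 5.9²
   = 7.8512 · (484 + 264.5) / 34.81
   = 7.8512 · 748.5 / 34.81
   = 168.82
Round up → n₁ = 169; n₂ = r·n₁ = 2 × 169 = 338.

n₁ = 169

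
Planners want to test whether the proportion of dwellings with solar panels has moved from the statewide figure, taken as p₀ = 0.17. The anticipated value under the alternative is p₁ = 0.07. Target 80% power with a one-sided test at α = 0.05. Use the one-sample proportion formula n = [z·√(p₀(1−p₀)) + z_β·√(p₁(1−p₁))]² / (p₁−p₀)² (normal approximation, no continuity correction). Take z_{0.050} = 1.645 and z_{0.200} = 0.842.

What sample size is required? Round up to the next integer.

n = [z_α·√(p₀q₀) + z_β·√(p₁q₁)]² / (p₁ − p₀)²
  = [1.645·√(0.17·0.83) + 0.842·√(0.07·0.93)]² / (-0.10)²
  = [1.645·0.3756 + 0.842·0.2551]² / 0.0100
  = [0.8327]² / 0.0100
  = 69.35
Round up → n = 70.

n = 70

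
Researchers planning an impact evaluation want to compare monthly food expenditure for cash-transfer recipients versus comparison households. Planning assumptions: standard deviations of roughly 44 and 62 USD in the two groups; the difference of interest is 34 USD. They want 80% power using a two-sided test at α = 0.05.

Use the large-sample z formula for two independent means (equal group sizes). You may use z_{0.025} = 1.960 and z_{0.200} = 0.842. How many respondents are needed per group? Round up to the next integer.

n = 40 per group

n = (z_{α/2} + z_β)² · (σ₁² + σ₂²) / δ²
  = (1.960 + 0.842)² · (44² + 62² = 5780) / 34²
  = 7.8512 · 5780 / 1156
  = 39.26
Round up → n = 40 per group.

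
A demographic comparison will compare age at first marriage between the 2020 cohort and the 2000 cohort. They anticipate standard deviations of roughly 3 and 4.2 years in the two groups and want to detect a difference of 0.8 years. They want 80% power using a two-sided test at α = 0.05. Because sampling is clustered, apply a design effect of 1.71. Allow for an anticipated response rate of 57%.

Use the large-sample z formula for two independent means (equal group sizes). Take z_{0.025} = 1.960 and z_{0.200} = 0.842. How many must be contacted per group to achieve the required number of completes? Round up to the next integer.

n = (z_{α/2} + z_β)² · (σ₁² + σ₂²) / δ²
  = (1.960 + 0.842)² · (3² + 4.2² = 26.64) / 0.8²
  = 7.8512 · 26.64 / 0.64
  = 326.81
Design effect: 1.71 × 326.81 = 558.84.
Adjust for 57% response: 558.84 / 0.57 = 980.42.
Round up → n = 981 per group.

n = 981 per group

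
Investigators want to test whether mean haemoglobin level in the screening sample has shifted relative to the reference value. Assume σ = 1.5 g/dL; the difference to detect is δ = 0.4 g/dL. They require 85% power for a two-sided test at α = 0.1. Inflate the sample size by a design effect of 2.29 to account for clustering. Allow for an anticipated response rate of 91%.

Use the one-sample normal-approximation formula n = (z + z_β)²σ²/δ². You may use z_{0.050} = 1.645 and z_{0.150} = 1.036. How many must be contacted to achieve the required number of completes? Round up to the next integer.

n = (z_{α/2} + z_β)² · σ² / δ²
  = (1.645 + 1.036)² · 1.5² / 0.4²
  = 7.1878 · 2.25 / 0.16
  = 101.08
Design effect: 2.29 × 101.08 = 231.47.
Adjust for 91% response: 231.47 / 0.91 = 254.36.
Round up → n = 255.

n = 255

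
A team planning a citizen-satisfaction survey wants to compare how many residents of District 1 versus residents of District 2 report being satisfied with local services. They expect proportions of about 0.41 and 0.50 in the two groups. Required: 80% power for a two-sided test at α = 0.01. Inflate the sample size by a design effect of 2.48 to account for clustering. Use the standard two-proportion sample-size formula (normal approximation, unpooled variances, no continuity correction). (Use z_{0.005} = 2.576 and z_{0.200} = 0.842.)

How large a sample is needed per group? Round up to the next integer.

n = (z_{α/2} + z_β)² · [p₁(1−p₁) + p₂(1−p₂)] / (p₁ − p₂)²
  = (2.576 + 0.842)² · (0.41·0.59 + 0.50·0.50) / (-0.09)²
  = (3.418)² · (0.2419 + 0.2500) / 0.0081
  = 11.6827 · 0.4919 / 0.0081
  = 709.47
Design effect: 2.48 × 709.47 = 1759.49.
Round up → n = 1760 per group.

n = 1760 per group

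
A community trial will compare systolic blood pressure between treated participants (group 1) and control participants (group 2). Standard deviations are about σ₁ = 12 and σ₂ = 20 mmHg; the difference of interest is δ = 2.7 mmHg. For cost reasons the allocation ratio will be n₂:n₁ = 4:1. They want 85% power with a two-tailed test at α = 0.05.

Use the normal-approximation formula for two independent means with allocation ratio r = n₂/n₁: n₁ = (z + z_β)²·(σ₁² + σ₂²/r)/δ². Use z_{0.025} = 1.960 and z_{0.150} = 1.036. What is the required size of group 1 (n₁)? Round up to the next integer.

n₁ = 301

n₁ = (z_{α/2} + z_β)² · (σ₁² + σ₂²/r) / δ²
   = (1.960 + 1.036)² · (12² + 20²/4) / 2.7²
   = 8.9760 · (144 + 100) / 7.29
   = 8.9760 · 244 / 7.29
   = 300.43
Round up → n₁ = 301; n₂ = r·n₁ = 4 × 301 = 1204.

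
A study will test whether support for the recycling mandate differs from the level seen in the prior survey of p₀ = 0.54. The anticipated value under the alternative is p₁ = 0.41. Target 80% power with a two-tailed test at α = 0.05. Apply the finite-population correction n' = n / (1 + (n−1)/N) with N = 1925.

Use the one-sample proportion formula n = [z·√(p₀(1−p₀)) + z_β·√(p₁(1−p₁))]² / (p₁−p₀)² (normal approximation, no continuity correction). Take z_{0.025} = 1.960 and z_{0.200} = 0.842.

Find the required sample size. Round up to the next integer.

n = 109

n = [z_{α/2}·√(p₀q₀) + z_β·√(p₁q₁)]² / (p₁ − p₀)²
  = [1.960·√(0.54·0.46) + 0.842·√(0.41·0.59)]² / (-0.13)²
  = [1.960·0.4984 + 0.842·0.4918]² / 0.0169
  = [1.3910]² / 0.0169
  = 114.49
Finite-population correction (N = 1925): 114.49 / (1 + (114.49 − 1)/1925) = 108.11.
Round up → n = 109.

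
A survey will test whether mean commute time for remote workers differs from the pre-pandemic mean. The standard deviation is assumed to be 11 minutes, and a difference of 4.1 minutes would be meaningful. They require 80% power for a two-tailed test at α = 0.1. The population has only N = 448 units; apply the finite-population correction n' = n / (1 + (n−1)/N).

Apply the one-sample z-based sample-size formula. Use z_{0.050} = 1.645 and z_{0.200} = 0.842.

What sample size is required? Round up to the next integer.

n = 41

n = (z_{α/2} + z_β)² · σ² / δ²
  = (1.645 + 0.842)² · 11² / 4.1²
  = 6.1852 · 121 / 16.81
  = 44.52
Finite-population correction (N = 448): 44.52 / (1 + (44.52 − 1)/448) = 40.58.
Round up → n = 41.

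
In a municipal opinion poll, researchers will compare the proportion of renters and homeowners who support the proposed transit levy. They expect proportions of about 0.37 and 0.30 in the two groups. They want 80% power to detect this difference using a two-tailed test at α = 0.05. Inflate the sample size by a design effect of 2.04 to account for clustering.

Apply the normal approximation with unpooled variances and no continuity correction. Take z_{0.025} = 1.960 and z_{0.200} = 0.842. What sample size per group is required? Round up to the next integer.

n = (z_{α/2} + z_β)² · [p₁(1−p₁) + p₂(1−p₂)] / (p₁ − p₂)²
  = (1.960 + 0.842)² · (0.37·0.63 + 0.30·0.70) / (0.07)²
  = (2.802)² · (0.2331 + 0.2100) / 0.0049
  = 7.8512 · 0.4431 / 0.0049
  = 709.97
Design effect: 2.04 × 709.97 = 1448.35.
Round up → n = 1449 per group.

n = 1449 per group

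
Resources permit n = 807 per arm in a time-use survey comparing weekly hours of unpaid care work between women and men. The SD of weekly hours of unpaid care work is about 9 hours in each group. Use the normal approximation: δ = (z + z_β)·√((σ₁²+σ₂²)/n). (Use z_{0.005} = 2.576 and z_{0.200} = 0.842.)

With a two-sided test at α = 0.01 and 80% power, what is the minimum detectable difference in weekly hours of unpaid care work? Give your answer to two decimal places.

δ = (z_{α/2} + z_β) · √((σ₁²+σ₂²)/n)
  = (2.576 + 0.842) · √(162/807)
  = 3.418 · √0.20074
  = 3.418 · 0.4480
  = 1.5314

Minimum detectable difference ≈ 1.53 hours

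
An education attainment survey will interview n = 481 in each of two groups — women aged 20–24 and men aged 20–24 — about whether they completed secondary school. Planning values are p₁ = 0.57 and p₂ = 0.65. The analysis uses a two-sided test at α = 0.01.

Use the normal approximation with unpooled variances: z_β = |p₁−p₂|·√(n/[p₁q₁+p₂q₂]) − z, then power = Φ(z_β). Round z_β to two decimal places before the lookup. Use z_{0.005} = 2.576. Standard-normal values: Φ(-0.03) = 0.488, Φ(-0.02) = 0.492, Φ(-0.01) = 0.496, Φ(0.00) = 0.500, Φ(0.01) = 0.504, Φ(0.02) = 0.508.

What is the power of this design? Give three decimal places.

Power ≈ 0.492

z_β = |p₁−p₂|·√(n/[p₁q₁+p₂q₂]) − z_{α/2}
    = 0.08 · √(481/0.4726) − 2.576
    = 0.08 · 31.9026 − 2.576
    = 2.5522 − 2.576 = -0.0238 → -0.02
Power = Φ(-0.02) = 0.492.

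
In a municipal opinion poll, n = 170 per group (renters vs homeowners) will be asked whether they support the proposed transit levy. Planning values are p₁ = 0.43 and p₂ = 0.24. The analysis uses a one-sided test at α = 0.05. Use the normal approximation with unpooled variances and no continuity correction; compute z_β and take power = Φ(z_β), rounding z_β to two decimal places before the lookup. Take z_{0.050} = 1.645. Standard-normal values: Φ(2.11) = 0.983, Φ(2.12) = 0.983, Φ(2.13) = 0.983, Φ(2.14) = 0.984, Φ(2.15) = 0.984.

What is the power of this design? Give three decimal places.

Power ≈ 0.984

z_β = |p₁−p₂|·√(n/[p₁q₁+p₂q₂]) − z_α
    = 0.19 · √(170/0.4275) − 1.645
    = 0.19 · 19.9414 − 1.645
    = 3.7889 − 1.645 = 2.1439 → 2.14
Power = Φ(2.14) = 0.984.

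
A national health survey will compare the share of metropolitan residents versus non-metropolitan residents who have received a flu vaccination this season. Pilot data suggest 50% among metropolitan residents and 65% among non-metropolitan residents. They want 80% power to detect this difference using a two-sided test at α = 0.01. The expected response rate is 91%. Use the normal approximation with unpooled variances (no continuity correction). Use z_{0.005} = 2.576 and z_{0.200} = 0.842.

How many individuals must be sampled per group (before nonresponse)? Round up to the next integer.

n = 273 per group

n = (z_{α/2} + z_β)² · [p₁(1−p₁) + p₂(1−p₂)] / (p₁ − p₂)²
  = (2.576 + 0.842)² · (0.50·0.50 + 0.65·0.35) / (-0.15)²
  = (3.418)² · (0.2500 + 0.2275) / 0.0225
  = 11.6827 · 0.4775 / 0.0225
  = 247.93
Adjust for 91% response: 247.93 / 0.91 = 272.45.
Round up → n = 273 per group.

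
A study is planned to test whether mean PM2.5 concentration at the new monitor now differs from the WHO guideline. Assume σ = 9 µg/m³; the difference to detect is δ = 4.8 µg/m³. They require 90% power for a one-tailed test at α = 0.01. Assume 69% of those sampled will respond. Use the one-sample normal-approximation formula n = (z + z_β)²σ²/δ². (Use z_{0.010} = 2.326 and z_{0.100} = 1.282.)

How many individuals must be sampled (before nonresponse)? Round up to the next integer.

n = 67

n = (z_α + z_β)² · σ² / δ²
  = (2.326 + 1.282)² · 9² / 4.8²
  = 13.0177 · 81 / 23.04
  = 45.77
Adjust for 69% response: 45.77 / 0.69 = 66.33.
Round up → n = 67.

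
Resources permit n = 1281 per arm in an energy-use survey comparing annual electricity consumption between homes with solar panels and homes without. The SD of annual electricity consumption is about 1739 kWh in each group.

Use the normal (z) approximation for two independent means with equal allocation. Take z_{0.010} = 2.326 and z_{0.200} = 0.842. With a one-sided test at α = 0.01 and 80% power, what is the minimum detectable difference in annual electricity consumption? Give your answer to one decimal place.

δ = (z_α + z_β) · √((σ₁²+σ₂²)/n)
  = (2.326 + 0.842) · √(6048242/1281)
  = 3.168 · √4721.5
  = 3.168 · 68.7132
  = 217.6833

Minimum detectable difference ≈ 217.7 kWh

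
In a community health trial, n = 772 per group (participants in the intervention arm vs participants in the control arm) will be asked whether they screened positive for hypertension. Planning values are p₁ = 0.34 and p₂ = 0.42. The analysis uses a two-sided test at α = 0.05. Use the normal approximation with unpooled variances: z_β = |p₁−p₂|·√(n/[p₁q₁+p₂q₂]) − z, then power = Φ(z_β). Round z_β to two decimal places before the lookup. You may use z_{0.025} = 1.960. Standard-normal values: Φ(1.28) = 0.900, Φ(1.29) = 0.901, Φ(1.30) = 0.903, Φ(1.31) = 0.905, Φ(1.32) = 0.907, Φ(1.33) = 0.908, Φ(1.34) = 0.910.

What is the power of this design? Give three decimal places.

Power ≈ 0.901

z_β = |p₁−p₂|·√(n/[p₁q₁+p₂q₂]) − z_{α/2}
    = 0.08 · √(772/0.4680) − 1.960
    = 0.08 · 40.6149 − 1.960
    = 3.2492 − 1.960 = 1.2892 → 1.29
Power = Φ(1.29) = 0.901.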